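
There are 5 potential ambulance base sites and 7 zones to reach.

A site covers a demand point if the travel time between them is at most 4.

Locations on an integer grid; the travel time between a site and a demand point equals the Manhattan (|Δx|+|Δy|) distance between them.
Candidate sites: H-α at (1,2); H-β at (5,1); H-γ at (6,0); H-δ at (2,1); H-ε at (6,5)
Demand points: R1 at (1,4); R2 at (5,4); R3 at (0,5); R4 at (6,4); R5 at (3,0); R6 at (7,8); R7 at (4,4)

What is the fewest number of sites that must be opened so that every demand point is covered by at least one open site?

2

Coverage sets (demand points within 4 of each site):
  H-α: {R1, R3, R5}
  H-β: {R2, R4, R5, R7}
  H-γ: {R4, R5}
  H-δ: {R1, R5}
  H-ε: {R2, R4, R6, R7}
No single site covers all 7 demand points.
But {H-α, H-ε} covers everything, so the minimum is 2.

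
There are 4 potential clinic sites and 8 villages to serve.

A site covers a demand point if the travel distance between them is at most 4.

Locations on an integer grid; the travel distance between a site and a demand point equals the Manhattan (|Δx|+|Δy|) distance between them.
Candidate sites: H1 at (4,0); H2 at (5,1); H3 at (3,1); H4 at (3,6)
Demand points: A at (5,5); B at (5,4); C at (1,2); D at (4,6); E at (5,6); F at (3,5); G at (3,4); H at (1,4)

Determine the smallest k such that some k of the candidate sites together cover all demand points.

Coverage sets (demand points within 4 of each site):
  H1: {}
  H2: {A, B}
  H3: {C, F, G}
  H4: {A, B, D, E, F, G, H}
No single site covers all 8 demand points.
But {H3, H4} covers everything, so the minimum is 2.

2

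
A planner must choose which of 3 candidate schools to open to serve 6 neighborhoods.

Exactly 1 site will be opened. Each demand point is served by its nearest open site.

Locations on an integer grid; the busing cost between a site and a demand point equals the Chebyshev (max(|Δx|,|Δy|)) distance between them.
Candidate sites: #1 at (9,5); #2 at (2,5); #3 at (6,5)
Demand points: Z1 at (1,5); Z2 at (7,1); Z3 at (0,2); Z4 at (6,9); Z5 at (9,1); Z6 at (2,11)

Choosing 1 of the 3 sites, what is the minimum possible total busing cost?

26

Open {#2}.
  Z1→#2 1, Z2→#2 5, Z3→#2 3, Z4→#2 4, Z5→#2 7, Z6→#2 6  ⇒ total 26.
Compare {#3}: total 29.
Compare {#1}: total 36.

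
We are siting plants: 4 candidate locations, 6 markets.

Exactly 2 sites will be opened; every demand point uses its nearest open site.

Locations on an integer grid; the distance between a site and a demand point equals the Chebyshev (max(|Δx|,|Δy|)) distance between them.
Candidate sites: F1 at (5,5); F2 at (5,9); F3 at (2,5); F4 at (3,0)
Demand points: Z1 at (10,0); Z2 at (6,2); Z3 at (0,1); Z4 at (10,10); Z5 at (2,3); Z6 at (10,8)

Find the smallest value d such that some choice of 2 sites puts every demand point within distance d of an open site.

Open {F1, F2}.
  Farthest demand point is Z1 at distance 5 (to F1); all others are ≤ 5.
With {F1, F3} the worst case is 5.
With {F1, F4} the worst case is 5.
No size-2 selection achieves below 5.

5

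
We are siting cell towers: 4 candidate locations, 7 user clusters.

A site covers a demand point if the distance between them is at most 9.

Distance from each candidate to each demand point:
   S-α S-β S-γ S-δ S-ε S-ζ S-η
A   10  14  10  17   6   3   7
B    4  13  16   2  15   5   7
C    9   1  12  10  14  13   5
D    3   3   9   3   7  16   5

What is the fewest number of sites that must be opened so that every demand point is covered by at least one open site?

Coverage sets (demand points within 9 of each site):
  A: {S-ε, S-ζ, S-η}
  B: {S-α, S-δ, S-ζ, S-η}
  C: {S-α, S-β, S-η}
  D: {S-α, S-β, S-γ, S-δ, S-ε, S-η}
No single site covers all 7 demand points.
But {A, D} covers everything, so the minimum is 2.

2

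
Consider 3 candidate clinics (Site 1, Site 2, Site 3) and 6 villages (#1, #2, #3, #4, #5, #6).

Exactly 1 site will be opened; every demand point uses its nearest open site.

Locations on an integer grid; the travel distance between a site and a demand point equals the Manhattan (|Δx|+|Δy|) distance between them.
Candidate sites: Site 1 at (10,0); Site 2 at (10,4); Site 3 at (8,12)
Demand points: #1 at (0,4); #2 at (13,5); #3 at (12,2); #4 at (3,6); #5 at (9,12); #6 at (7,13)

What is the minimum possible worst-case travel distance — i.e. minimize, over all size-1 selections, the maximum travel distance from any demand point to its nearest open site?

Open {Site 2}.
  Farthest demand point is #6 at travel distance 12 (to Site 2); all others are ≤ 12.
With {Site 1} the worst case is 16.
With {Site 3} the worst case is 16.
No size-1 selection achieves below 12.

12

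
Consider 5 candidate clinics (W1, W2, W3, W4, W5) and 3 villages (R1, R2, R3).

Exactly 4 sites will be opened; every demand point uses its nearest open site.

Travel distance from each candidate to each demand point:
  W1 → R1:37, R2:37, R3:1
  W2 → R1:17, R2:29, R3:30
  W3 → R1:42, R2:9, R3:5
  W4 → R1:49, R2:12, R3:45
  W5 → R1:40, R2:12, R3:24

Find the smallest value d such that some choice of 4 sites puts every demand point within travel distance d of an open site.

17

Open {W1, W2, W3, W4}.
  Farthest demand point is R1 at travel distance 17 (to W2); all others are ≤ 17.
With {W1, W2, W3, W5} the worst case is 17.
With {W1, W2, W4, W5} the worst case is 17.
No size-4 selection achieves below 17.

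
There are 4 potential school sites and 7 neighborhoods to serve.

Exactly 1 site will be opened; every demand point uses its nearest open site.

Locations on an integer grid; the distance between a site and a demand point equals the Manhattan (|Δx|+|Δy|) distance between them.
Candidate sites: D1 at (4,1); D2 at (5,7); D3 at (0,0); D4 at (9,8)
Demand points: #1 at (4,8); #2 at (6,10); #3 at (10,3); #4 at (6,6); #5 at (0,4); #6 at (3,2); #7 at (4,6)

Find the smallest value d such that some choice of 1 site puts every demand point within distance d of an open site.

Open {D2}.
  Farthest demand point is #3 at distance 9 (to D2); all others are ≤ 9.
With {D1} the worst case is 11.
With {D4} the worst case is 13.
No size-1 selection achieves below 9.

9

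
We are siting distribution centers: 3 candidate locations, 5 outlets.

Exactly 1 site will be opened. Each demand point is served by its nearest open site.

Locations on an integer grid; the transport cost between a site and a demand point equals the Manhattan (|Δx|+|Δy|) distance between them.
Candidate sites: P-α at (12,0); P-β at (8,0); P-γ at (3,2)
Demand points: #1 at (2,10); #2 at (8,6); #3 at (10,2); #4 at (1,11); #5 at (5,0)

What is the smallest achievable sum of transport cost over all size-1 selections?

Open {P-γ}.
  #1→P-γ 9, #2→P-γ 9, #3→P-γ 7, #4→P-γ 11, #5→P-γ 4  ⇒ total 40.
Compare {P-β}: total 47.
Compare {P-α}: total 63.

40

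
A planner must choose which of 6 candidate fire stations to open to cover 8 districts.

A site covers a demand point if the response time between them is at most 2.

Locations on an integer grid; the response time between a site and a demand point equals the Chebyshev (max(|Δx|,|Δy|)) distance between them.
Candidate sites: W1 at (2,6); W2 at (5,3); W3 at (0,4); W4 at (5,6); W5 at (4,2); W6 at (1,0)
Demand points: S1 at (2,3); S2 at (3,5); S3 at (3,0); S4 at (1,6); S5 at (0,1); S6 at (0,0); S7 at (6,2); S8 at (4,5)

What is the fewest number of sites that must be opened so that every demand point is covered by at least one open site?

Coverage sets (demand points within 2 of each site):
  W1: {S2, S4, S8}
  W2: {S2, S7, S8}
  W3: {S1, S4}
  W4: {S2, S8}
  W5: {S1, S3, S7}
  W6: {S3, S5, S6}
No 2 sites suffice: every size-2 union leaves at least one demand point uncovered.
But {W1, W5, W6} covers everything, so the minimum is 3.

3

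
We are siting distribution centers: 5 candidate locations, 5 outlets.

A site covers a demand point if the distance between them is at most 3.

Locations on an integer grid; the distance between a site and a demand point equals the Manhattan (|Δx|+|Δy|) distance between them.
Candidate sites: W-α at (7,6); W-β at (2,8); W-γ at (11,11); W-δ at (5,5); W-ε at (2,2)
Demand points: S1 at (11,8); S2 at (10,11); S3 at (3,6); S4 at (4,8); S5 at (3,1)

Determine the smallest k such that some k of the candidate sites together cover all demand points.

Coverage sets (demand points within 3 of each site):
  W-α: {}
  W-β: {S3, S4}
  W-γ: {S1, S2}
  W-δ: {S3}
  W-ε: {S5}
No 2 sites suffice: every size-2 union leaves at least one demand point uncovered.
But {W-β, W-γ, W-ε} covers everything, so the minimum is 3.

3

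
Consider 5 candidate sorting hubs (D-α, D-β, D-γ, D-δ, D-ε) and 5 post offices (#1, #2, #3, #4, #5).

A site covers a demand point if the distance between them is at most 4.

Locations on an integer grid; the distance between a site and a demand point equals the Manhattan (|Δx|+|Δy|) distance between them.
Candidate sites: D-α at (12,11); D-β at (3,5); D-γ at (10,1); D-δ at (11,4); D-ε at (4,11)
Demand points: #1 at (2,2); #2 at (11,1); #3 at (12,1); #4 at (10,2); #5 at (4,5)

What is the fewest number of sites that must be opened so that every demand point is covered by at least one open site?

Coverage sets (demand points within 4 of each site):
  D-α: {}
  D-β: {#1, #5}
  D-γ: {#2, #3, #4}
  D-δ: {#2, #3, #4}
  D-ε: {}
No single site covers all 5 demand points.
But {D-β, D-γ} covers everything, so the minimum is 2.

2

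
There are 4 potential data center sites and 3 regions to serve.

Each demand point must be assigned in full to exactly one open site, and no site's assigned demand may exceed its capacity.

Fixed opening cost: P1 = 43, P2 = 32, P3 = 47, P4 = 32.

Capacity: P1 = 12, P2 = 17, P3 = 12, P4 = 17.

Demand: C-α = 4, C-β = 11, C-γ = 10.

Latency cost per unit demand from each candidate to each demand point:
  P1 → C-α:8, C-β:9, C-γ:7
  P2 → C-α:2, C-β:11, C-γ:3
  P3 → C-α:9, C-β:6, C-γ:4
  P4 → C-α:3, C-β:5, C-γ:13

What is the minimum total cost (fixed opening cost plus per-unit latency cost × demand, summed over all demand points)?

Open {P2, P4}; cheapest assignment that respects the capacities:
  P2 (cap 17, load 14): C-α, C-γ — cost 4×2 + 10×3 = 38
  P4 (cap 17, load 11): C-β — cost 11×5 = 55
  Shipping 93, fixed 64 → total 157.
  Any other capacity-feasible assignment to {P2, P4} ships for at least 93.
Compare {P2, P3}: its best feasible assignment gives total 183.
Compare {P3, P4}: its best feasible assignment gives total 186.
Every other set of open sites that can feasibly serve all demand totals ≥ 183 even under its best assignment. Minimum: 157.

157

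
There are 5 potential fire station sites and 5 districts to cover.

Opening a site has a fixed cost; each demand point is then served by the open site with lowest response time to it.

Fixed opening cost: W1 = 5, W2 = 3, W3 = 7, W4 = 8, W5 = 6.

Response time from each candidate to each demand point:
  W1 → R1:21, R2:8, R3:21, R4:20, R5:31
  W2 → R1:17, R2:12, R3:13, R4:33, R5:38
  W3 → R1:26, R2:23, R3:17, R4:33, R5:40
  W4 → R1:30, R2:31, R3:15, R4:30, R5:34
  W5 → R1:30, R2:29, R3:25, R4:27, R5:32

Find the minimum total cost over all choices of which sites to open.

97

Open {W1, W2}: assign each demand point to its cheapest open site.
  R1→W2 17, R2→W1 8, R3→W2 13, R4→W1 20, R5→W1 31
  response time 89, fixed 8 → total 97.
Compare {W1, W2, W5}: response time 89 + fixed 14 = 103.
Compare {W1, W2, W3}: response time 89 + fixed 15 = 104.
Compare {W1, W2, W4}: response time 89 + fixed 16 = 105.
All other subsets cost ≥ 103. Minimum total cost: 97.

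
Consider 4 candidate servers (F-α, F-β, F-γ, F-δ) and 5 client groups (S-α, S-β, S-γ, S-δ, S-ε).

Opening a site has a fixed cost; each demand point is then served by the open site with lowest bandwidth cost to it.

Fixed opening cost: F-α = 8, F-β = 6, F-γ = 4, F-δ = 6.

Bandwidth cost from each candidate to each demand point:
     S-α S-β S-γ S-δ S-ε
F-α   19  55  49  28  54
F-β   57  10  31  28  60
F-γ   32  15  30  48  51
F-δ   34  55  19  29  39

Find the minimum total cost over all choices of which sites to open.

135

Open {F-α, F-β, F-δ}: assign each demand point to its cheapest open site.
  S-α→F-α 19, S-β→F-β 10, S-γ→F-δ 19, S-δ→F-α 28, S-ε→F-δ 39
  bandwidth cost 115, fixed 20 → total 135.
Compare {F-α, F-γ, F-δ}: bandwidth cost 120 + fixed 18 = 138.
Compare {F-α, F-β, F-γ, F-δ}: bandwidth cost 115 + fixed 24 = 139.
Compare {F-β, F-δ}: bandwidth cost 130 + fixed 12 = 142.
All other subsets cost ≥ 138. Minimum total cost: 135.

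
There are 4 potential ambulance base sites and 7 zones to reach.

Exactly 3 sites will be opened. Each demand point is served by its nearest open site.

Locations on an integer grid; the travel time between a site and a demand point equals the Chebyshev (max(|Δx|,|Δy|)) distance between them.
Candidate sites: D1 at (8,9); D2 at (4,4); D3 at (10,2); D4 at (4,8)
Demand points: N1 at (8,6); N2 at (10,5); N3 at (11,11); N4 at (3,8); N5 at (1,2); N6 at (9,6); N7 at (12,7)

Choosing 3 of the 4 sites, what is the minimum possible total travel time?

Open {D1, D2, D4}.
  N1→D1 3, N2→D1 4, N3→D1 3, N4→D4 1, N5→D2 3, N6→D1 3, N7→D1 4  ⇒ total 21.
Compare {D1, D2, D3}: total 23.
Compare {D1, D3, D4}: total 23.
No size-3 selection does better; minimum is 21.

21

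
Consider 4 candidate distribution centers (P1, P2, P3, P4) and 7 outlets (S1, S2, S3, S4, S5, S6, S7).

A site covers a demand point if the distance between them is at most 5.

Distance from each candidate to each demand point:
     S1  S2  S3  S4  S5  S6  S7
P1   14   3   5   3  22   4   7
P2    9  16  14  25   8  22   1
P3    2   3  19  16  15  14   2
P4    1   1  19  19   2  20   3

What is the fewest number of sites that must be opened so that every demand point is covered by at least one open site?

2

Coverage sets (demand points within 5 of each site):
  P1: {S2, S3, S4, S6}
  P2: {S7}
  P3: {S1, S2, S7}
  P4: {S1, S2, S5, S7}
No single site covers all 7 demand points.
But {P1, P4} covers everything, so the minimum is 2.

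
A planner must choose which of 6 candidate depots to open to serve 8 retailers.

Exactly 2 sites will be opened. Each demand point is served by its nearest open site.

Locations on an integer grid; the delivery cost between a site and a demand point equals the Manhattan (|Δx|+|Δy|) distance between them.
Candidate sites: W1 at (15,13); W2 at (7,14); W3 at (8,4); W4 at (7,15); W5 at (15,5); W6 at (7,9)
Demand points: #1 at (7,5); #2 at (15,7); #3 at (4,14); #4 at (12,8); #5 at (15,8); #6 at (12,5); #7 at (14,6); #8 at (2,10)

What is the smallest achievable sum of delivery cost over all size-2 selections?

Open {W5, W6}.
  #1→W6 4, #2→W5 2, #3→W6 8, #4→W5 6, #5→W5 3, #6→W5 3, #7→W5 2, #8→W6 6  ⇒ total 34.
Compare {W2, W5}: total 36.
Compare {W4, W5}: total 38.
No size-2 selection does better; minimum is 34.

34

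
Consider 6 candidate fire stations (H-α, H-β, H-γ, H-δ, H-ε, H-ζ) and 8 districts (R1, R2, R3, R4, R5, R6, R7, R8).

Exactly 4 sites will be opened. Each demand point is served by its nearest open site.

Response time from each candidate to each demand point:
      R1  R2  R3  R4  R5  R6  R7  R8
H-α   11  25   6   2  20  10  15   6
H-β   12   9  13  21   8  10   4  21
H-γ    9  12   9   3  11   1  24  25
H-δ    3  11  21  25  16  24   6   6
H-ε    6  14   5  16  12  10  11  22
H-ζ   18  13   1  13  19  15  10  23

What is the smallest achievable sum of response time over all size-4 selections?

Open {H-β, H-γ, H-δ, H-ζ}.
  R1→H-δ 3, R2→H-β 9, R3→H-ζ 1, R4→H-γ 3, R5→H-β 8, R6→H-γ 1, R7→H-β 4, R8→H-δ 6  ⇒ total 35.
Compare {H-α, H-β, H-γ, H-δ}: total 39.
Compare {H-β, H-γ, H-δ, H-ε}: total 39.
No size-4 selection does better; minimum is 35.

35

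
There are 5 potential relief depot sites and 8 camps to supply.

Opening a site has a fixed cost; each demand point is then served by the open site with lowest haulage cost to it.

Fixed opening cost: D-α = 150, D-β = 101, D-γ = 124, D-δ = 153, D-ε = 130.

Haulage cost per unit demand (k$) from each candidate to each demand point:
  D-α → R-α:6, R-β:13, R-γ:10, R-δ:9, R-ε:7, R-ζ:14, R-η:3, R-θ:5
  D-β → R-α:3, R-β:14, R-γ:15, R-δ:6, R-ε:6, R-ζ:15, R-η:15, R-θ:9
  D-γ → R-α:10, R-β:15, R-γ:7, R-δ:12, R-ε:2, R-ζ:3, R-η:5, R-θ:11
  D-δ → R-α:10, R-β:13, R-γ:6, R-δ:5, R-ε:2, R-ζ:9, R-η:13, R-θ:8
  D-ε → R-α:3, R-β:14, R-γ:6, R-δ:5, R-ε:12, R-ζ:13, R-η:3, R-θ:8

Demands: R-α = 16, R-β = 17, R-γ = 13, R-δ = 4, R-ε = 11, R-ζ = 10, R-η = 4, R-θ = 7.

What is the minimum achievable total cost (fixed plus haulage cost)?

Open {D-γ, D-ε}: assign each demand point to its cheapest open site.
  R-α→D-ε 16×3=48, R-β→D-ε 17×14=238, R-γ→D-ε 13×6=78, R-δ→D-ε 4×5=20, R-ε→D-γ 11×2=22, R-ζ→D-γ 10×3=30, R-η→D-ε 4×3=12, R-θ→D-ε 7×8=56
  haulage cost 504, fixed 254 → total 758.
Compare {D-β, D-γ}: haulage cost 536 + fixed 225 = 761.
Compare {D-α, D-γ}: haulage cost 543 + fixed 274 = 817.
Compare {D-γ}: haulage cost 703 + fixed 124 = 827.
All other subsets cost ≥ 761. Minimum total cost: 758.

758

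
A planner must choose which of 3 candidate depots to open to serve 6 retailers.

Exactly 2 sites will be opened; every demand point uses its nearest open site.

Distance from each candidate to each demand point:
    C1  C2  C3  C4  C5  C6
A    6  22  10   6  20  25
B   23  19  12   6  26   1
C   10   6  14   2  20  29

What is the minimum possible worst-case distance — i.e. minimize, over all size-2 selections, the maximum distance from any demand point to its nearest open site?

Open {A, B}.
  Farthest demand point is C5 at distance 20 (to A); all others are ≤ 20.
With {B, C} the worst case is 20.
With {A, C} the worst case is 25.
No size-2 selection achieves below 20.

20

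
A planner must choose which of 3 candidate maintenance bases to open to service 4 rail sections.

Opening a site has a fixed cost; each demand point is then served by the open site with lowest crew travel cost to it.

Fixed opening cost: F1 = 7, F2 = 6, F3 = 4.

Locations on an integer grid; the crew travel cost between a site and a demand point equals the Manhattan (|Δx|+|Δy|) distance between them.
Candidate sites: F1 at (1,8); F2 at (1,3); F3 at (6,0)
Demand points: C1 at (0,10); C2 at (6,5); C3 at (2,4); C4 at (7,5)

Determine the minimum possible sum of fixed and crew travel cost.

Open {F1, F3}: assign each demand point to its cheapest open site.
  C1→F1 3, C2→F3 5, C3→F1 5, C4→F3 6
  crew travel cost 19, fixed 11 → total 30.
Compare {F2}: crew travel cost 25 + fixed 6 = 31.
Compare {F2, F3}: crew travel cost 21 + fixed 10 = 31.
Compare {F1}: crew travel cost 25 + fixed 7 = 32.
All other subsets cost ≥ 31. Minimum total cost: 30.

30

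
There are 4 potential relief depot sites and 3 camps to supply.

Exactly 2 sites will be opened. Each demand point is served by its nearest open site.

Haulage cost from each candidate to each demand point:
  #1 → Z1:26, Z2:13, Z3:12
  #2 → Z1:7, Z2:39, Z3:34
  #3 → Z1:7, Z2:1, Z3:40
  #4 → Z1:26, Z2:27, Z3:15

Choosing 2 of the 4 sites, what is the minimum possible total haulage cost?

20

Open {#1, #3}.
  Z1→#3 7, Z2→#3 1, Z3→#1 12  ⇒ total 20.
Compare {#3, #4}: total 23.
Compare {#1, #2}: total 32.
No size-2 selection does better; minimum is 20.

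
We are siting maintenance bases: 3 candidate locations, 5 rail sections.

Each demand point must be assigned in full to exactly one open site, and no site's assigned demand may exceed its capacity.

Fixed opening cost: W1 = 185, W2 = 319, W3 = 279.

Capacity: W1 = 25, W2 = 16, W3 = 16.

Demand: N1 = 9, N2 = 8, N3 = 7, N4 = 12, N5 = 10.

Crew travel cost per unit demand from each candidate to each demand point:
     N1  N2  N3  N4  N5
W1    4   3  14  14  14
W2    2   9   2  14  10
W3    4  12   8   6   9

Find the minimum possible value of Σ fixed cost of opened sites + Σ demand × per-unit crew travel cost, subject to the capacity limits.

1051

Open {W1, W2, W3}; cheapest assignment that respects the capacities:
  W1 (cap 25, load 18): N2, N5 — cost 8×3 + 10×14 = 164
  W2 (cap 16, load 16): N1, N3 — cost 9×2 + 7×2 = 32
  W3 (cap 16, load 12): N4 — cost 12×6 = 72
  Shipping 268, fixed 783 → total 1051.
  Any other capacity-feasible assignment to {W1, W2, W3} ships for at least 268.
Total demand is 46 and no other set of sites has combined capacity ≥ 46, so {W1, W2, W3} is the only feasible choice of open sites. Minimum: 1051.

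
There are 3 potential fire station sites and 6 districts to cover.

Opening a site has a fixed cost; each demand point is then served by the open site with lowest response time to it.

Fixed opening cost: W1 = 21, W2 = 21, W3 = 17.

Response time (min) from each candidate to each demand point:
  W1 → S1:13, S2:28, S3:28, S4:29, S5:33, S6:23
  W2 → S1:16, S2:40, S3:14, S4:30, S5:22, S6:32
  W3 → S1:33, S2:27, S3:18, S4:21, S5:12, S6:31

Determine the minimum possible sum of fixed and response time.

152

Open {W1, W3}: assign each demand point to its cheapest open site.
  S1→W1 13, S2→W3 27, S3→W3 18, S4→W3 21, S5→W3 12, S6→W1 23
  response time 114, fixed 38 → total 152.
Compare {W3}: response time 142 + fixed 17 = 159.
Compare {W2, W3}: response time 121 + fixed 38 = 159.
Compare {W1, W2, W3}: response time 110 + fixed 59 = 169.
All other subsets cost ≥ 159. Minimum total cost: 152.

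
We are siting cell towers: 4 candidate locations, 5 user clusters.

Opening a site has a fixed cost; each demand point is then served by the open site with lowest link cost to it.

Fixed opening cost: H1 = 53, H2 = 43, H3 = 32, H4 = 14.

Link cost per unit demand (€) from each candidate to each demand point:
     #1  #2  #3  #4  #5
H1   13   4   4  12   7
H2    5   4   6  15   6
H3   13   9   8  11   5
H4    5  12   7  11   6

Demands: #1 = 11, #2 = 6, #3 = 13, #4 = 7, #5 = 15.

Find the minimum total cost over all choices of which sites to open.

Open {H1, H4}: assign each demand point to its cheapest open site.
  #1→H4 11×5=55, #2→H1 6×4=24, #3→H1 13×4=52, #4→H4 7×11=77, #5→H4 15×6=90
  link cost 298, fixed 67 → total 365.
Compare {H2, H4}: link cost 324 + fixed 57 = 381.
Compare {H1, H3, H4}: link cost 283 + fixed 99 = 382.
Compare {H2, H3}: link cost 309 + fixed 75 = 384.
All other subsets cost ≥ 381. Minimum total cost: 365.

365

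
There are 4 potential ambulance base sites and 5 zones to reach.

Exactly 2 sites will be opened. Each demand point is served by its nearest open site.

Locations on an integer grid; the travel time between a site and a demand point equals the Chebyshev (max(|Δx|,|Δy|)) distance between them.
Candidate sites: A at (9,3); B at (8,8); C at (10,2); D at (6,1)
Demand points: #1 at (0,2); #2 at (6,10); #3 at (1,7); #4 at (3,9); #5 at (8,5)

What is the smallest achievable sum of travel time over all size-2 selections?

22

Open {B, D}.
  #1→D 6, #2→B 2, #3→D 6, #4→B 5, #5→B 3  ⇒ total 22.
Compare {A, B}: total 24.
Compare {B, C}: total 25.
No size-2 selection does better; minimum is 22.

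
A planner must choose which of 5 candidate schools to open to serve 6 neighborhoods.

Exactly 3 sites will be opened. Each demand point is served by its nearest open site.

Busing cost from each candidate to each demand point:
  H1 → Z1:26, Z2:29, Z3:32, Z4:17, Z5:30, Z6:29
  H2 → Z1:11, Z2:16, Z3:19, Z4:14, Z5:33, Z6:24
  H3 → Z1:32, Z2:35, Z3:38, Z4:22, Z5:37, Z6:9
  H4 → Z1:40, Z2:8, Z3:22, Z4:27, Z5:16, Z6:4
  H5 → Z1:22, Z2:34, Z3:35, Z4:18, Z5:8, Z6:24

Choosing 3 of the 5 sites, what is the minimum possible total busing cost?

Open {H2, H4, H5}.
  Z1→H2 11, Z2→H4 8, Z3→H2 19, Z4→H2 14, Z5→H5 8, Z6→H4 4  ⇒ total 64.
Compare {H1, H2, H4}: total 72.
Compare {H2, H3, H4}: total 72.
No size-3 selection does better; minimum is 64.

64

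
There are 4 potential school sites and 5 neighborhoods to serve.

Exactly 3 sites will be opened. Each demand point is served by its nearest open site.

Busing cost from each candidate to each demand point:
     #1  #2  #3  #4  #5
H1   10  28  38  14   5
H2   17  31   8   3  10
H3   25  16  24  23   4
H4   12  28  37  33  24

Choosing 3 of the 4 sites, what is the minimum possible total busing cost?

41

Open {H1, H2, H3}.
  #1→H1 10, #2→H3 16, #3→H2 8, #4→H2 3, #5→H3 4  ⇒ total 41.
Compare {H2, H3, H4}: total 43.
Compare {H1, H2, H4}: total 54.
No size-3 selection does better; minimum is 41.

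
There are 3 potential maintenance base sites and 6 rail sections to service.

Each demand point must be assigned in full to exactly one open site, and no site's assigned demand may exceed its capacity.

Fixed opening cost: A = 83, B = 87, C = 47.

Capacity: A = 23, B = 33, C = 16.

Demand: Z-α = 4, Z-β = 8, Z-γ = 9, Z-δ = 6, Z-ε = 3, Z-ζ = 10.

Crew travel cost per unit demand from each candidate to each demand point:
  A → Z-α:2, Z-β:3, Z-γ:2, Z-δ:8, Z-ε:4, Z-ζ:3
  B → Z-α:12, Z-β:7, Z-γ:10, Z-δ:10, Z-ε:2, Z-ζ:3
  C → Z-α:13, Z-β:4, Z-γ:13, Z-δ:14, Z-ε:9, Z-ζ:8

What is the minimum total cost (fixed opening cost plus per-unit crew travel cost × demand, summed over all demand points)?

316

Open {A, B}; cheapest assignment that respects the capacities:
  A (cap 23, load 21): Z-α, Z-β, Z-γ — cost 4×2 + 8×3 + 9×2 = 50
  B (cap 33, load 19): Z-δ, Z-ε, Z-ζ — cost 6×10 + 3×2 + 10×3 = 96
  Shipping 146, fixed 170 → total 316.
  Any other capacity-feasible assignment to {A, B} ships for at least 146.
Compare {A, B, C}: its best feasible assignment gives total 359.
Compare {B, C}: its best feasible assignment gives total 400.
Every other set of open sites that can feasibly serve all demand totals ≥ 359 even under its best assignment. Minimum: 316.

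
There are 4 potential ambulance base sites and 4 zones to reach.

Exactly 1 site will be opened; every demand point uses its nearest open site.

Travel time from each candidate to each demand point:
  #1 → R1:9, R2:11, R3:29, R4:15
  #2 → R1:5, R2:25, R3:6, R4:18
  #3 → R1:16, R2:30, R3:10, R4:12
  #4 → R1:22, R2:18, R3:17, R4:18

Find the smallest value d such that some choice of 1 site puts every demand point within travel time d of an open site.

22

Open {#4}.
  Farthest demand point is R1 at travel time 22 (to #4); all others are ≤ 22.
With {#2} the worst case is 25.
With {#1} the worst case is 29.
No size-1 selection achieves below 22.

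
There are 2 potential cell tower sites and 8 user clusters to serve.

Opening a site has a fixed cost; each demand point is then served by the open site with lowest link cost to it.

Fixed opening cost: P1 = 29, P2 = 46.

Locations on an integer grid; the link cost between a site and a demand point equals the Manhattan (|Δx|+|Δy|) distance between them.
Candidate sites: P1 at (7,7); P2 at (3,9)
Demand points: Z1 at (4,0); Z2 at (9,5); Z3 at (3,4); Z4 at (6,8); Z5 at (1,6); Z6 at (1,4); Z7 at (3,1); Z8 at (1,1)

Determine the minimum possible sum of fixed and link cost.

Open {P1}: assign each demand point to its cheapest open site.
  Z1→P1 10, Z2→P1 4, Z3→P1 7, Z4→P1 2, Z5→P1 7, Z6→P1 9, Z7→P1 10, Z8→P1 12
  link cost 61, fixed 29 → total 90.
Compare {P2}: link cost 59 + fixed 46 = 105.
Compare {P1, P2}: link cost 51 + fixed 75 = 126.

90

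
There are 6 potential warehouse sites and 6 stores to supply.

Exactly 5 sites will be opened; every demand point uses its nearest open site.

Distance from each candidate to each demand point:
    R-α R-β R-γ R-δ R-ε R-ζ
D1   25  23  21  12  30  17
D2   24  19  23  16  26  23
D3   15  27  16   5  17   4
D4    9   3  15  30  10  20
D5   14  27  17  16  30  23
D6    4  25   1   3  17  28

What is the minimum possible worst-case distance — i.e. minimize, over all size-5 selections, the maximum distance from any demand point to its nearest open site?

Open {D1, D2, D3, D4, D6}.
  Farthest demand point is R-ε at distance 10 (to D4); all others are ≤ 10.
With {D1, D3, D4, D5, D6} the worst case is 10.
With {D2, D3, D4, D5, D6} the worst case is 10.
No size-5 selection achieves below 10.

10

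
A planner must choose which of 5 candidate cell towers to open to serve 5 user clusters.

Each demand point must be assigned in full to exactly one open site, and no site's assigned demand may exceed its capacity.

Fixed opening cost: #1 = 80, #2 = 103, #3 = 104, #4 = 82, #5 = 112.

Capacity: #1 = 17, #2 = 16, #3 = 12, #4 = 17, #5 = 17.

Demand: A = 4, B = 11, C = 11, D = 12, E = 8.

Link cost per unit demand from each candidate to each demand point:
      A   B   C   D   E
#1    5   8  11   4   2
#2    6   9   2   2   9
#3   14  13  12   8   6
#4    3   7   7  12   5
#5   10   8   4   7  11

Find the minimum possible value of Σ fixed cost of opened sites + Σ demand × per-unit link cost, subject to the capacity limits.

Open {#1, #2, #4, #5}; cheapest assignment that respects the capacities:
  #1 (cap 17, load 8): E — cost 8×2 = 16
  #2 (cap 16, load 12): D — cost 12×2 = 24
  #4 (cap 17, load 15): A, B — cost 4×3 + 11×7 = 89
  #5 (cap 17, load 11): C — cost 11×4 = 44
  Shipping 173, fixed 377 → total 550.
  Any other capacity-feasible assignment to {#1, #2, #4, #5} ships for at least 173.
Compare {#1, #2, #3, #4}: its best feasible assignment gives total 576.
Compare {#2, #3, #4, #5}: its best feasible assignment gives total 606.
Every other set of open sites that can feasibly serve all demand totals ≥ 576 even under its best assignment. Minimum: 550.

550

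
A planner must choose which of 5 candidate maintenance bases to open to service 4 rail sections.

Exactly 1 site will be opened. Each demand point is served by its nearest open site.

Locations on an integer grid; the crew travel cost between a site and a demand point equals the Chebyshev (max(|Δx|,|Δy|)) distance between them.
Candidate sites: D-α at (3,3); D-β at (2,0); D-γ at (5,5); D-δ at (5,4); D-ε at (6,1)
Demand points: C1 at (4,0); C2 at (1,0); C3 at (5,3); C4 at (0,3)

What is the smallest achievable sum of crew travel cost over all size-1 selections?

Open {D-β}.
  C1→D-β 2, C2→D-β 1, C3→D-β 3, C4→D-β 3  ⇒ total 9.
Compare {D-α}: total 11.
Compare {D-δ}: total 14.
No size-1 selection does better; minimum is 9.

9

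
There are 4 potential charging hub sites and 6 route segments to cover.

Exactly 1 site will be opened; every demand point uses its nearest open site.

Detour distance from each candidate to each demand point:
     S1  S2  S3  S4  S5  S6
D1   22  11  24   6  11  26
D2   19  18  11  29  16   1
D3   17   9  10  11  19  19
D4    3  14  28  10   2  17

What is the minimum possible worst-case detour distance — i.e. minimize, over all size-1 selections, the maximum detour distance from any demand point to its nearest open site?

Open {D3}.
  Farthest demand point is S5 at detour distance 19 (to D3); all others are ≤ 19.
With {D1} the worst case is 26.
With {D4} the worst case is 28.
No size-1 selection achieves below 19.

19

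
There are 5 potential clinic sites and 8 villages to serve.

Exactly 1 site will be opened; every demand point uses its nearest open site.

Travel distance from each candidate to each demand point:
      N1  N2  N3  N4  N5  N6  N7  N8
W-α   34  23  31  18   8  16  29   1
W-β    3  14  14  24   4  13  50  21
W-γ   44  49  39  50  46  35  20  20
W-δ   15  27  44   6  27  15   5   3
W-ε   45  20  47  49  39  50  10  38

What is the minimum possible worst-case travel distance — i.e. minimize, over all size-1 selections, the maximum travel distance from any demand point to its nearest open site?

34

Open {W-α}.
  Farthest demand point is N1 at travel distance 34 (to W-α); all others are ≤ 34.
With {W-δ} the worst case is 44.
With {W-β} the worst case is 50.
No size-1 selection achieves below 34.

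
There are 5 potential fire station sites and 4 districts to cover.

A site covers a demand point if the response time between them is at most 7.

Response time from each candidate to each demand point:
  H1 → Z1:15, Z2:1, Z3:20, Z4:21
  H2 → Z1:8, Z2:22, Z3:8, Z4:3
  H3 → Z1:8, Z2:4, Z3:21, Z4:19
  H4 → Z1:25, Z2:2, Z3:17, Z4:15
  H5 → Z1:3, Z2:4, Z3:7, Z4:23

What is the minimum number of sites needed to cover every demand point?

2

Coverage sets (demand points within 7 of each site):
  H1: {Z2}
  H2: {Z4}
  H3: {Z2}
  H4: {Z2}
  H5: {Z1, Z2, Z3}
No single site covers all 4 demand points.
But {H2, H5} covers everything, so the minimum is 2.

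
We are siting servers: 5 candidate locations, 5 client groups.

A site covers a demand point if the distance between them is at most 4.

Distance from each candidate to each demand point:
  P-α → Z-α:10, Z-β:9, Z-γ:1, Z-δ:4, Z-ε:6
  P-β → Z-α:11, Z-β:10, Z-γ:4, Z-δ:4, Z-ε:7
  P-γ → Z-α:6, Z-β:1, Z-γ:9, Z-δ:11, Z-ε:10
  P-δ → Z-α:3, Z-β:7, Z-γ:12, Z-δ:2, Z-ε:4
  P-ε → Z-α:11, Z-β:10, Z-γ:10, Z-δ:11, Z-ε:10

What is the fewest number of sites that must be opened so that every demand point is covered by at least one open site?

Coverage sets (demand points within 4 of each site):
  P-α: {Z-γ, Z-δ}
  P-β: {Z-γ, Z-δ}
  P-γ: {Z-β}
  P-δ: {Z-α, Z-δ, Z-ε}
  P-ε: {}
No 2 sites suffice: every size-2 union leaves at least one demand point uncovered.
But {P-α, P-γ, P-δ} covers everything, so the minimum is 3.

3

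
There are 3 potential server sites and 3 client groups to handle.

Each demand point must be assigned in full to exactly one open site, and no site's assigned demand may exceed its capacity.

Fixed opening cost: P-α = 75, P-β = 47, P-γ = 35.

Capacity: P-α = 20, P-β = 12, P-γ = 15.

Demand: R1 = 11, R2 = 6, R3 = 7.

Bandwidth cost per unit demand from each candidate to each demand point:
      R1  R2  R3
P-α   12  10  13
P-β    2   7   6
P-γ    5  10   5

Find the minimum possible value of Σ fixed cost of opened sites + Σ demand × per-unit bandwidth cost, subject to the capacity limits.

199

Open {P-β, P-γ}; cheapest assignment that respects the capacities:
  P-β (cap 12, load 11): R1 — cost 11×2 = 22
  P-γ (cap 15, load 13): R2, R3 — cost 6×10 + 7×5 = 95
  Shipping 117, fixed 82 → total 199.
  Any other capacity-feasible assignment to {P-β, P-γ} ships for at least 117.
Compare {P-α, P-β, P-γ}: its best feasible assignment gives total 274.
Compare {P-α, P-β}: its best feasible assignment gives total 295.
Every other set of open sites that can feasibly serve all demand totals ≥ 274 even under its best assignment. Minimum: 199.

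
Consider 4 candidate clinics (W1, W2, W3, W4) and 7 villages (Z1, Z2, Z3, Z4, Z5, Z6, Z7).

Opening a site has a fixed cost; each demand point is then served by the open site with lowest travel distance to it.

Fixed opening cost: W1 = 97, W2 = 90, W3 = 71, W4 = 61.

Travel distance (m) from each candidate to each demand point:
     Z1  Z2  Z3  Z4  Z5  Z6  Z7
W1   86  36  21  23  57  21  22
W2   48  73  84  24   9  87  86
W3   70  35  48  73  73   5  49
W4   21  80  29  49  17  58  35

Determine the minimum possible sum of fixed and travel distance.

319

Open {W1, W4}: assign each demand point to its cheapest open site.
  Z1→W4 21, Z2→W1 36, Z3→W1 21, Z4→W1 23, Z5→W4 17, Z6→W1 21, Z7→W1 22
  travel distance 161, fixed 158 → total 319.
Compare {W3, W4}: travel distance 191 + fixed 132 = 323.
Compare {W4}: travel distance 289 + fixed 61 = 350.
Compare {W1}: travel distance 266 + fixed 97 = 363.
All other subsets cost ≥ 323. Minimum total cost: 319.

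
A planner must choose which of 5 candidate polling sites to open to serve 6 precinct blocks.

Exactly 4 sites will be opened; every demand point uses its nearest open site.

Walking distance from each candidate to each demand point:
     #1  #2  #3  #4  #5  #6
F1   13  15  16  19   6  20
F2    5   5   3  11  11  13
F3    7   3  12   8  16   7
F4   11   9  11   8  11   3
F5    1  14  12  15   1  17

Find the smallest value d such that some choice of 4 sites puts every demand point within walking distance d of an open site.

Open {F1, F2, F3, F4}.
  Farthest demand point is #4 at walking distance 8 (to F3); all others are ≤ 8.
With {F1, F2, F3, F5} the worst case is 8.
With {F1, F2, F4, F5} the worst case is 8.
No size-4 selection achieves below 8.

8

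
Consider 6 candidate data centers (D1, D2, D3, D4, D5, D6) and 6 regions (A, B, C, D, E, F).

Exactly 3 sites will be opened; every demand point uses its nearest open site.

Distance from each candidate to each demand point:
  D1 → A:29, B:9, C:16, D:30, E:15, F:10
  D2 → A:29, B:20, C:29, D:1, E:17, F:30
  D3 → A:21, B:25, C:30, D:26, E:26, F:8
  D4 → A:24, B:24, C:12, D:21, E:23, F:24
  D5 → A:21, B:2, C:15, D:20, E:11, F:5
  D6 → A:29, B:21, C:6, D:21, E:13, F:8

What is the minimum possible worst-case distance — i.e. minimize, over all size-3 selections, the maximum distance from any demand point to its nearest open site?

Open {D1, D2, D3}.
  Farthest demand point is A at distance 21 (to D3); all others are ≤ 21.
With {D1, D2, D5} the worst case is 21.
With {D1, D3, D4} the worst case is 21.
No size-3 selection achieves below 21.

21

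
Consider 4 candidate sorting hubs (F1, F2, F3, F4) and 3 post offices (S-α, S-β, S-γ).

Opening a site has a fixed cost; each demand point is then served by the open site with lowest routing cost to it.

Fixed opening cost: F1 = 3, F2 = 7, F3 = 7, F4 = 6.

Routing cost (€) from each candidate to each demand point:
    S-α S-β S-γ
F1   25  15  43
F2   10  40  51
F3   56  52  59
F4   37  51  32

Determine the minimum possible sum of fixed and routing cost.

Open {F1, F2, F4}: assign each demand point to its cheapest open site.
  S-α→F2 10, S-β→F1 15, S-γ→F4 32
  routing cost 57, fixed 16 → total 73.
Compare {F1, F2}: routing cost 68 + fixed 10 = 78.
Compare {F1, F2, F3, F4}: routing cost 57 + fixed 23 = 80.
Compare {F1, F4}: routing cost 72 + fixed 9 = 81.
All other subsets cost ≥ 78. Minimum total cost: 73.

73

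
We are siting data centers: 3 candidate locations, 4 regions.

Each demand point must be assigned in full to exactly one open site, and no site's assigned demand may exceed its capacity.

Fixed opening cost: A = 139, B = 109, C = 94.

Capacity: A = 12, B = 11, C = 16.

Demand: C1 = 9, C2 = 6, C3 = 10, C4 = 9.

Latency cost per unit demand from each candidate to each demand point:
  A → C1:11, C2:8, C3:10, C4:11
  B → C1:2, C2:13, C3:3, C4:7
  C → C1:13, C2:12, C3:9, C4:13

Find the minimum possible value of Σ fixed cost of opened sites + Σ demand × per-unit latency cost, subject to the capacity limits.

Open {A, B, C}; cheapest assignment that respects the capacities:
  A (cap 12, load 9): C4 — cost 9×11 = 99
  B (cap 11, load 9): C1 — cost 9×2 = 18
  C (cap 16, load 16): C2, C3 — cost 6×12 + 10×9 = 162
  Shipping 279, fixed 342 → total 621.
  Any other capacity-feasible assignment to {A, B, C} ships for at least 279.
Total demand is 34 and no other set of sites has combined capacity ≥ 34, so {A, B, C} is the only feasible choice of open sites. Minimum: 621.

621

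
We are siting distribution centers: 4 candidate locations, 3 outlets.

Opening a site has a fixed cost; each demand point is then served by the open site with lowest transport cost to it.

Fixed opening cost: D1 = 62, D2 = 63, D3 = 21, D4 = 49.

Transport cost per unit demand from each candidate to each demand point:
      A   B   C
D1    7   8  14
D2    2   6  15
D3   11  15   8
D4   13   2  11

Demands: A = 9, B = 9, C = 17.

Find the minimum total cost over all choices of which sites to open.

Open {D2, D3}: assign each demand point to its cheapest open site.
  A→D2 9×2=18, B→D2 9×6=54, C→D3 17×8=136
  transport cost 208, fixed 84 → total 292.
Compare {D2, D3, D4}: transport cost 172 + fixed 133 = 305.
Compare {D3, D4}: transport cost 253 + fixed 70 = 323.
Compare {D2, D4}: transport cost 223 + fixed 112 = 335.
All other subsets cost ≥ 305. Minimum total cost: 292.

292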